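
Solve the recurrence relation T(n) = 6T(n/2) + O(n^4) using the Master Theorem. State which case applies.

Master Theorem for T(n) = 6T(n/2) + O(n^4):

a = 6, b = 2, c = 4
log_b(a) = log_2(6) = 2.5850

Case 3: c = 4 > log_2(6) = 2.5850
T(n) = O(n^4) = O(n^4)

For T(n) = 6T(n/2) + O(n^4): log_2(6) = 2.5850. This is Case 3 of the Master Theorem (c > log_b(a), work dominated by root), giving O(n^4).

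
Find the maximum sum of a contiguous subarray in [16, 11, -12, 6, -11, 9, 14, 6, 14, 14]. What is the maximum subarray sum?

Using Kadane's algorithm on [16, 11, -12, 6, -11, 9, 14, 6, 14, 14]:

Scanning through the array:
Position 1 (value 11): max_ending_here = 27, max_so_far = 27
Position 2 (value -12): max_ending_here = 15, max_so_far = 27
Position 3 (value 6): max_ending_here = 21, max_so_far = 27
Position 4 (value -11): max_ending_here = 10, max_so_far = 27
Position 5 (value 9): max_ending_here = 19, max_so_far = 27
Position 6 (value 14): max_ending_here = 33, max_so_far = 33
Position 7 (value 6): max_ending_here = 39, max_so_far = 39
Position 8 (value 14): max_ending_here = 53, max_so_far = 53
Position 9 (value 14): max_ending_here = 67, max_so_far = 67

Maximum subarray: [16, 11, -12, 6, -11, 9, 14, 6, 14, 14]
Maximum sum: 67

The maximum subarray is [16, 11, -12, 6, -11, 9, 14, 6, 14, 14] with sum 67. This subarray runs from index 0 to index 9.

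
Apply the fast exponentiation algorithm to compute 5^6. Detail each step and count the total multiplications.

Computing 5^6 by squaring (build up from 5^1; each line after the first costs one multiplication):

5^1 = 5
5^2 = (5^1)^2 = 5^2 = 25
5^3 = 5 * 5^2 = 5 * 25 = 125
5^6 = (5^3)^2 = 125^2 = 15625

Result: 15625
Multiplications needed: 3 (3 lines after 5^1)

5^6 = 15625. Using exponentiation by squaring, this requires 3 multiplications. The key idea: if the exponent is even, square the half-power; if odd, multiply by the base once.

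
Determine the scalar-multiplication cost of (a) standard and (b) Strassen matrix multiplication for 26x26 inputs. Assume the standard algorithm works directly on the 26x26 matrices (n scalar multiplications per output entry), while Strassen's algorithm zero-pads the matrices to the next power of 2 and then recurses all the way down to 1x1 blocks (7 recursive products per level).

Matrix multiplication for 26x26 matrices:

Strassen's algorithm requires power-of-2 dimensions. Pad 26x26 to 32x32 (next power of 2).

Standard algorithm: 26^3 = 17576 multiplications
Strassen's algorithm: 7^(log2(32)) = 7^5 = 16807 multiplications
Savings: 17576 - 16807 = 769 multiplications

Standard: 17576 multiplications (26^3). Strassen: 16807 multiplications (7^5, after padding to 32x32). Strassen reduces 8 recursive multiplications to 7 at each level.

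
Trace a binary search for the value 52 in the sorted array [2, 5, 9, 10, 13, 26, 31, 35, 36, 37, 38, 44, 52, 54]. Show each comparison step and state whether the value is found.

Binary search for 52 in [2, 5, 9, 10, 13, 26, 31, 35, 36, 37, 38, 44, 52, 54]:

lo=0, hi=13, mid=6, arr[mid]=31 -> 31 < 52, search right half
lo=7, hi=13, mid=10, arr[mid]=38 -> 38 < 52, search right half
lo=11, hi=13, mid=12, arr[mid]=52 -> Found target at index 12!

Binary search finds 52 at index 12 after 3 comparisons. The search repeatedly halves the search space by comparing with the middle element.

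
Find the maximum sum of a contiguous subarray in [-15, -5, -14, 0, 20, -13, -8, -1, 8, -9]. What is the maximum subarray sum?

Using Kadane's algorithm on [-15, -5, -14, 0, 20, -13, -8, -1, 8, -9]:

Scanning through the array:
Position 1 (value -5): max_ending_here = -5, max_so_far = -5
Position 2 (value -14): max_ending_here = -14, max_so_far = -5
Position 3 (value 0): max_ending_here = 0, max_so_far = 0
Position 4 (value 20): max_ending_here = 20, max_so_far = 20
Position 5 (value -13): max_ending_here = 7, max_so_far = 20
Position 6 (value -8): max_ending_here = -1, max_so_far = 20
Position 7 (value -1): max_ending_here = -1, max_so_far = 20
Position 8 (value 8): max_ending_here = 8, max_so_far = 20
Position 9 (value -9): max_ending_here = -1, max_so_far = 20

Maximum subarray: [0, 20]
Maximum sum: 20

The maximum subarray is [0, 20] with sum 20. This subarray runs from index 3 to index 4.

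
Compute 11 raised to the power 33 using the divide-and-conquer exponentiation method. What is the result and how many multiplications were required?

Computing 11^33 by squaring (build up from 11^1; each line after the first costs one multiplication):

11^1 = 11
11^2 = (11^1)^2 = 11^2 = 121
11^4 = (11^2)^2 = 121^2 = 14641
11^8 = (11^4)^2 = 14641^2 = 214358881
11^16 = (11^8)^2 = 214358881^2 = 45949729863572161
11^32 = (11^16)^2 = 45949729863572161^2 = 2111377674535255285545615254209921
11^33 = 11 * 11^32 = 11 * 2111377674535255285545615254209921 = 23225154419887808141001767796309131

Result: 23225154419887808141001767796309131
Multiplications needed: 6 (6 lines after 11^1)

11^33 = 23225154419887808141001767796309131. Using exponentiation by squaring, this requires 6 multiplications. The key idea: if the exponent is even, square the half-power; if odd, multiply by the base once.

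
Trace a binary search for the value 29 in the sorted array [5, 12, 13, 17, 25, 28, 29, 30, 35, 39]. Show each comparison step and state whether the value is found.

Binary search for 29 in [5, 12, 13, 17, 25, 28, 29, 30, 35, 39]:

lo=0, hi=9, mid=4, arr[mid]=25 -> 25 < 29, search right half
lo=5, hi=9, mid=7, arr[mid]=30 -> 30 > 29, search left half
lo=5, hi=6, mid=5, arr[mid]=28 -> 28 < 29, search right half
lo=6, hi=6, mid=6, arr[mid]=29 -> Found target at index 6!

Binary search finds 29 at index 6 after 4 comparisons. The search repeatedly halves the search space by comparing with the middle element.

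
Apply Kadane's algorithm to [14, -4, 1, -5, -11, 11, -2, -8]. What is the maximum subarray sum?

Using Kadane's algorithm on [14, -4, 1, -5, -11, 11, -2, -8]:

Scanning through the array:
Position 1 (value -4): max_ending_here = 10, max_so_far = 14
Position 2 (value 1): max_ending_here = 11, max_so_far = 14
Position 3 (value -5): max_ending_here = 6, max_so_far = 14
Position 4 (value -11): max_ending_here = -5, max_so_far = 14
Position 5 (value 11): max_ending_here = 11, max_so_far = 14
Position 6 (value -2): max_ending_here = 9, max_so_far = 14
Position 7 (value -8): max_ending_here = 1, max_so_far = 14

Maximum subarray: [14]
Maximum sum: 14

The maximum subarray is [14] with sum 14. This subarray runs from index 0 to index 0.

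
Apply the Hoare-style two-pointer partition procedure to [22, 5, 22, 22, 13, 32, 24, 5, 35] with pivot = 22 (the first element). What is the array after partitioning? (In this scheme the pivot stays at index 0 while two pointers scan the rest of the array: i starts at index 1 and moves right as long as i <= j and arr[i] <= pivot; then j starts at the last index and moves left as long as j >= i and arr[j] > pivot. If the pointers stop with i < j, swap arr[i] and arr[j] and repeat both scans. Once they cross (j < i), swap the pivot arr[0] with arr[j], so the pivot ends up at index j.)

Hoare-style two-pointer partition with pivot = 22:

Initial array: [22, 5, 22, 22, 13, 32, 24, 5, 35]

Pointers start at i = 1, j = 8.
i stops at index 5 (arr[5]=32 > 22), j stops at index 7 (arr[7]=5 <= 22): swap arr[5] and arr[7], array becomes [22, 5, 22, 22, 13, 5, 24, 32, 35]
i ends at 6, j ends at 5: the pointers have crossed (j < i), so scanning stops.

Swap pivot arr[0] with arr[5] to place pivot at position 5: [5, 5, 22, 22, 13, 22, 24, 32, 35]
Pivot position: 5

After partitioning with pivot 22, the array becomes [5, 5, 22, 22, 13, 22, 24, 32, 35]. The pivot is placed at index 5. All elements to the left of the pivot are <= 22, and all elements to the right are > 22.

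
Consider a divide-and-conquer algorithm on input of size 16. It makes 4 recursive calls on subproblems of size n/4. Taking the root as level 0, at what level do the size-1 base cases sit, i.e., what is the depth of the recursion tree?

For divide and conquer with division factor 4:

Problem sizes at each level:
Level 0: 16
Level 1: 4
Level 2: 1

The root is level 0 and the size-1 base case is level 2 (the tree spans levels 0 through 2, i.e. 3 levels counting the root), so the depth is the number of divisions: log_4(16) = 2

The recursion tree depth is log_4(16) = 2. At each level, the problem size is divided by 4, so it takes 2 divisions to reduce to a base case of size 1. The algorithm makes 4 recursive calls at each level.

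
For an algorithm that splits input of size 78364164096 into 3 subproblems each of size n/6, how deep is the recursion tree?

For divide and conquer with division factor 6:

Problem sizes at each level:
Level 0: 78364164096
Level 1: 13060694016
Level 2: 2176782336
Level 3: 362797056
Level 4: 60466176
Level 5: 10077696
Level 6: 1679616
Level 7: 279936
Level 8: 46656
Level 9: 7776
Level 10: 1296
Level 11: 216
Level 12: 36
Level 13: 6
Level 14: 1

The root is level 0 and the size-1 base case is level 14 (the tree spans levels 0 through 14, i.e. 15 levels counting the root), so the depth is the number of divisions: log_6(78364164096) = 14

The recursion tree depth is log_6(78364164096) = 14. At each level, the problem size is divided by 6, so it takes 14 divisions to reduce to a base case of size 1. The algorithm makes 3 recursive calls at each level.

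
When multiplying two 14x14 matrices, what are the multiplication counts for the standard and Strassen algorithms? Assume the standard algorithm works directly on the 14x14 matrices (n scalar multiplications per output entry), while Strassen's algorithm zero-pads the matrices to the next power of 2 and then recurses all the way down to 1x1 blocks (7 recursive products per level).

Matrix multiplication for 14x14 matrices:

Strassen's algorithm requires power-of-2 dimensions. Pad 14x14 to 16x16 (next power of 2).

Standard algorithm: 14^3 = 2744 multiplications
Strassen's algorithm: 7^(log2(16)) = 7^4 = 2401 multiplications
Savings: 2744 - 2401 = 343 multiplications

Standard: 2744 multiplications (14^3). Strassen: 2401 multiplications (7^4, after padding to 16x16). Strassen reduces 8 recursive multiplications to 7 at each level.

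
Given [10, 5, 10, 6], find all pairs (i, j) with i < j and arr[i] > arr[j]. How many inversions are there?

Finding inversions in [10, 5, 10, 6]:

(0, 1): arr[0]=10 > arr[1]=5
(0, 3): arr[0]=10 > arr[3]=6
(2, 3): arr[2]=10 > arr[3]=6

Total inversions: 3

The array has 3 inversion(s): (0,1), (0,3), (2,3). Each pair (i,j) satisfies i < j and arr[i] > arr[j].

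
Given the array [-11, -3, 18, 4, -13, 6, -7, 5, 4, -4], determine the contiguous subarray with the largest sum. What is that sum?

Using Kadane's algorithm on [-11, -3, 18, 4, -13, 6, -7, 5, 4, -4]:

Scanning through the array:
Position 1 (value -3): max_ending_here = -3, max_so_far = -3
Position 2 (value 18): max_ending_here = 18, max_so_far = 18
Position 3 (value 4): max_ending_here = 22, max_so_far = 22
Position 4 (value -13): max_ending_here = 9, max_so_far = 22
Position 5 (value 6): max_ending_here = 15, max_so_far = 22
Position 6 (value -7): max_ending_here = 8, max_so_far = 22
Position 7 (value 5): max_ending_here = 13, max_so_far = 22
Position 8 (value 4): max_ending_here = 17, max_so_far = 22
Position 9 (value -4): max_ending_here = 13, max_so_far = 22

Maximum subarray: [18, 4]
Maximum sum: 22

The maximum subarray is [18, 4] with sum 22. This subarray runs from index 2 to index 3.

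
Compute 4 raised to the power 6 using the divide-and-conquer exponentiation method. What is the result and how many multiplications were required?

Computing 4^6 by squaring (build up from 4^1; each line after the first costs one multiplication):

4^1 = 4
4^2 = (4^1)^2 = 4^2 = 16
4^3 = 4 * 4^2 = 4 * 16 = 64
4^6 = (4^3)^2 = 64^2 = 4096

Result: 4096
Multiplications needed: 3 (3 lines after 4^1)

4^6 = 4096. Using exponentiation by squaring, this requires 3 multiplications. The key idea: if the exponent is even, square the half-power; if odd, multiply by the base once.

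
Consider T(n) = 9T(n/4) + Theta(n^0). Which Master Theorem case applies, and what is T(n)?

Master Theorem for T(n) = 9T(n/4) + O(n^0):

a = 9, b = 4, c = 0
log_b(a) = log_4(9) = 1.5850

Case 1: c = 0 < log_4(9) = 1.5850
T(n) = O(n^(log_4 9))

For T(n) = 9T(n/4) + O(n^0): log_4(9) = 1.5850. This is Case 1 of the Master Theorem (c < log_b(a), work dominated by leaves), giving O(n^(log_4 9)).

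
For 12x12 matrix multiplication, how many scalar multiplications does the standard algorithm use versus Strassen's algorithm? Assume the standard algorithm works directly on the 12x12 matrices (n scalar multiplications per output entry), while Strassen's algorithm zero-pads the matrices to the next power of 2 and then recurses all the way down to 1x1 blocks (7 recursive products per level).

Matrix multiplication for 12x12 matrices:

Strassen's algorithm requires power-of-2 dimensions. Pad 12x12 to 16x16 (next power of 2).

Standard algorithm: 12^3 = 1728 multiplications
Strassen's algorithm: 7^(log2(16)) = 7^4 = 2401 multiplications
Difference: 1728 - 2401 = -673 (Strassen uses MORE here due to padding overhead — for small or just-over-power-of-2 n, padding can outweigh the per-level savings)

Standard: 1728 multiplications (12^3). Strassen: 2401 multiplications (7^4, after padding to 16x16). Strassen reduces 8 recursive multiplications to 7 at each level.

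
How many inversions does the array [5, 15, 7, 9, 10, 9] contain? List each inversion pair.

Finding inversions in [5, 15, 7, 9, 10, 9]:

(1, 2): arr[1]=15 > arr[2]=7
(1, 3): arr[1]=15 > arr[3]=9
(1, 4): arr[1]=15 > arr[4]=10
(1, 5): arr[1]=15 > arr[5]=9
(4, 5): arr[4]=10 > arr[5]=9

Total inversions: 5

The array has 5 inversion(s): (1,2), (1,3), (1,4), (1,5), (4,5). Each pair (i,j) satisfies i < j and arr[i] > arr[j].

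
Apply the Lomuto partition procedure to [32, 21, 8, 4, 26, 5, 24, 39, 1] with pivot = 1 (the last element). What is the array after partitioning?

Lomuto partition with pivot = 1:

Initial array: [32, 21, 8, 4, 26, 5, 24, 39, 1]

arr[0]=32 > 1: no swap
arr[1]=21 > 1: no swap
arr[2]=8 > 1: no swap
arr[3]=4 > 1: no swap
arr[4]=26 > 1: no swap
arr[5]=5 > 1: no swap
arr[6]=24 > 1: no swap
arr[7]=39 > 1: no swap

Place pivot at position 0: [1, 21, 8, 4, 26, 5, 24, 39, 32]
Pivot position: 0

After partitioning with pivot 1, the array becomes [1, 21, 8, 4, 26, 5, 24, 39, 32]. The pivot is placed at index 0. All elements to the left of the pivot are <= 1, and all elements to the right are > 1.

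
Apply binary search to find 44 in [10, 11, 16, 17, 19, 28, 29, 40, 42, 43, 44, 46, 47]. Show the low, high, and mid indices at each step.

Binary search for 44 in [10, 11, 16, 17, 19, 28, 29, 40, 42, 43, 44, 46, 47]:

lo=0, hi=12, mid=6, arr[mid]=29 -> 29 < 44, search right half
lo=7, hi=12, mid=9, arr[mid]=43 -> 43 < 44, search right half
lo=10, hi=12, mid=11, arr[mid]=46 -> 46 > 44, search left half
lo=10, hi=10, mid=10, arr[mid]=44 -> Found target at index 10!

Binary search finds 44 at index 10 after 4 comparisons. The search repeatedly halves the search space by comparing with the middle element.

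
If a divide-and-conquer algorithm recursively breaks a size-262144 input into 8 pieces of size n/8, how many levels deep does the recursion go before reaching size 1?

For divide and conquer with division factor 8:

Problem sizes at each level:
Level 0: 262144
Level 1: 32768
Level 2: 4096
Level 3: 512
Level 4: 64
Level 5: 8
Level 6: 1

The root is level 0 and the size-1 base case is level 6 (the tree spans levels 0 through 6, i.e. 7 levels counting the root), so the depth is the number of divisions: log_8(262144) = 6

The recursion tree depth is log_8(262144) = 6. At each level, the problem size is divided by 8, so it takes 6 divisions to reduce to a base case of size 1. The algorithm makes 8 recursive calls at each level.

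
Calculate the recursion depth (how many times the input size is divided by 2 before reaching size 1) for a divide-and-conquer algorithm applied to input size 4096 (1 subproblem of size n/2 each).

For divide and conquer with division factor 2:

Problem sizes at each level:
Level 0: 4096
Level 1: 2048
Level 2: 1024
Level 3: 512
Level 4: 256
Level 5: 128
Level 6: 64
Level 7: 32
Level 8: 16
Level 9: 8
Level 10: 4
Level 11: 2
Level 12: 1

The root is level 0 and the size-1 base case is level 12 (the tree spans levels 0 through 12, i.e. 13 levels counting the root), so the depth is the number of divisions: log_2(4096) = 12

The recursion tree depth is log_2(4096) = 12. At each level, the problem size is divided by 2, so it takes 12 divisions to reduce to a base case of size 1. The algorithm makes 1 recursive call at each level.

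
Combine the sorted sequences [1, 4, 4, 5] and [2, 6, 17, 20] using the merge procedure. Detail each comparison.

Merging process:

Compare 1 vs 2: take 1 from left. Merged: [1]
Compare 4 vs 2: take 2 from right. Merged: [1, 2]
Compare 4 vs 6: take 4 from left. Merged: [1, 2, 4]
Compare 4 vs 6: take 4 from left. Merged: [1, 2, 4, 4]
Compare 5 vs 6: take 5 from left. Merged: [1, 2, 4, 4, 5]
Append remaining from right: [6, 17, 20]. Merged: [1, 2, 4, 4, 5, 6, 17, 20]

Final merged array: [1, 2, 4, 4, 5, 6, 17, 20]
Total comparisons: 5

The merged array is [1, 2, 4, 4, 5, 6, 17, 20], requiring 5 comparisons. The merge step runs in O(n) time where n is the total number of elements.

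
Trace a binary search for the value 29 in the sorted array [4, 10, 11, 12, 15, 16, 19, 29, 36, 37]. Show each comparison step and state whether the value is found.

Binary search for 29 in [4, 10, 11, 12, 15, 16, 19, 29, 36, 37]:

lo=0, hi=9, mid=4, arr[mid]=15 -> 15 < 29, search right half
lo=5, hi=9, mid=7, arr[mid]=29 -> Found target at index 7!

Binary search finds 29 at index 7 after 2 comparisons. The search repeatedly halves the search space by comparing with the middle element.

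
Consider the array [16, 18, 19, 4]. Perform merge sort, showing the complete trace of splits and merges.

Merge sort trace:

Split: [16, 18, 19, 4] -> [16, 18] and [19, 4]
  Split: [16, 18] -> [16] and [18]
  Merge: [16] + [18] -> [16, 18]
  Split: [19, 4] -> [19] and [4]
  Merge: [19] + [4] -> [4, 19]
Merge: [16, 18] + [4, 19] -> [4, 16, 18, 19]

Final sorted array: [4, 16, 18, 19]

The merge sort proceeds by recursively splitting the array and merging sorted halves.
After all merges, the sorted array is [4, 16, 18, 19].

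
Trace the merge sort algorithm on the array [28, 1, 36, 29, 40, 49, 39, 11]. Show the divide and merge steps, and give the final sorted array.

Merge sort trace:

Split: [28, 1, 36, 29, 40, 49, 39, 11] -> [28, 1, 36, 29] and [40, 49, 39, 11]
  Split: [28, 1, 36, 29] -> [28, 1] and [36, 29]
    Split: [28, 1] -> [28] and [1]
    Merge: [28] + [1] -> [1, 28]
    Split: [36, 29] -> [36] and [29]
    Merge: [36] + [29] -> [29, 36]
  Merge: [1, 28] + [29, 36] -> [1, 28, 29, 36]
  Split: [40, 49, 39, 11] -> [40, 49] and [39, 11]
    Split: [40, 49] -> [40] and [49]
    Merge: [40] + [49] -> [40, 49]
    Split: [39, 11] -> [39] and [11]
    Merge: [39] + [11] -> [11, 39]
  Merge: [40, 49] + [11, 39] -> [11, 39, 40, 49]
Merge: [1, 28, 29, 36] + [11, 39, 40, 49] -> [1, 11, 28, 29, 36, 39, 40, 49]

Final sorted array: [1, 11, 28, 29, 36, 39, 40, 49]

The merge sort proceeds by recursively splitting the array and merging sorted halves.
After all merges, the sorted array is [1, 11, 28, 29, 36, 39, 40, 49].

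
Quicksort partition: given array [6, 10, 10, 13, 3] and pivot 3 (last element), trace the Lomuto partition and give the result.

Lomuto partition with pivot = 3:

Initial array: [6, 10, 10, 13, 3]

arr[0]=6 > 3: no swap
arr[1]=10 > 3: no swap
arr[2]=10 > 3: no swap
arr[3]=13 > 3: no swap

Place pivot at position 0: [3, 10, 10, 13, 6]
Pivot position: 0

After partitioning with pivot 3, the array becomes [3, 10, 10, 13, 6]. The pivot is placed at index 0. All elements to the left of the pivot are <= 3, and all elements to the right are > 3.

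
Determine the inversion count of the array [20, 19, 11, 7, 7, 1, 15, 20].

Finding inversions in [20, 19, 11, 7, 7, 1, 15, 20]:

(0, 1): arr[0]=20 > arr[1]=19
(0, 2): arr[0]=20 > arr[2]=11
(0, 3): arr[0]=20 > arr[3]=7
(0, 4): arr[0]=20 > arr[4]=7
(0, 5): arr[0]=20 > arr[5]=1
(0, 6): arr[0]=20 > arr[6]=15
(1, 2): arr[1]=19 > arr[2]=11
(1, 3): arr[1]=19 > arr[3]=7
(1, 4): arr[1]=19 > arr[4]=7
(1, 5): arr[1]=19 > arr[5]=1
(1, 6): arr[1]=19 > arr[6]=15
(2, 3): arr[2]=11 > arr[3]=7
(2, 4): arr[2]=11 > arr[4]=7
(2, 5): arr[2]=11 > arr[5]=1
(3, 5): arr[3]=7 > arr[5]=1
(4, 5): arr[4]=7 > arr[5]=1

Total inversions: 16

The array has 16 inversion(s): (0,1), (0,2), (0,3), (0,4), (0,5), (0,6), (1,2), (1,3), (1,4), (1,5), (1,6), (2,3), (2,4), (2,5), (3,5), (4,5). Each pair (i,j) satisfies i < j and arr[i] > arr[j].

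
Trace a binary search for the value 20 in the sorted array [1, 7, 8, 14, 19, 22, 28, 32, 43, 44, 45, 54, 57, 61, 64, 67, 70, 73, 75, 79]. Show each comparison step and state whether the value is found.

Binary search for 20 in [1, 7, 8, 14, 19, 22, 28, 32, 43, 44, 45, 54, 57, 61, 64, 67, 70, 73, 75, 79]:

lo=0, hi=19, mid=9, arr[mid]=44 -> 44 > 20, search left half
lo=0, hi=8, mid=4, arr[mid]=19 -> 19 < 20, search right half
lo=5, hi=8, mid=6, arr[mid]=28 -> 28 > 20, search left half
lo=5, hi=5, mid=5, arr[mid]=22 -> 22 > 20, search left half
lo=5 > hi=4, target 20 not found

Binary search determines that 20 is not in the array after 4 comparisons. The search space was exhausted without finding the target.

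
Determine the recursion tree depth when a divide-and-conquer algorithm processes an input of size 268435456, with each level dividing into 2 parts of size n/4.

For divide and conquer with division factor 4:

Problem sizes at each level:
Level 0: 268435456
Level 1: 67108864
Level 2: 16777216
Level 3: 4194304
Level 4: 1048576
Level 5: 262144
Level 6: 65536
Level 7: 16384
Level 8: 4096
Level 9: 1024
Level 10: 256
Level 11: 64
Level 12: 16
Level 13: 4
Level 14: 1

The root is level 0 and the size-1 base case is level 14 (the tree spans levels 0 through 14, i.e. 15 levels counting the root), so the depth is the number of divisions: log_4(268435456) = 14

The recursion tree depth is log_4(268435456) = 14. At each level, the problem size is divided by 4, so it takes 14 divisions to reduce to a base case of size 1. The algorithm makes 2 recursive calls at each level.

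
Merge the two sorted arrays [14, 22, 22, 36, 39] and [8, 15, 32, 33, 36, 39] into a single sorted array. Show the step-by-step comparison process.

Merging process:

Compare 14 vs 8: take 8 from right. Merged: [8]
Compare 14 vs 15: take 14 from left. Merged: [8, 14]
Compare 22 vs 15: take 15 from right. Merged: [8, 14, 15]
Compare 22 vs 32: take 22 from left. Merged: [8, 14, 15, 22]
Compare 22 vs 32: take 22 from left. Merged: [8, 14, 15, 22, 22]
Compare 36 vs 32: take 32 from right. Merged: [8, 14, 15, 22, 22, 32]
Compare 36 vs 33: take 33 from right. Merged: [8, 14, 15, 22, 22, 32, 33]
Compare 36 vs 36: take 36 from left. Merged: [8, 14, 15, 22, 22, 32, 33, 36]
Compare 39 vs 36: take 36 from right. Merged: [8, 14, 15, 22, 22, 32, 33, 36, 36]
Compare 39 vs 39: take 39 from left. Merged: [8, 14, 15, 22, 22, 32, 33, 36, 36, 39]
Append remaining from right: [39]. Merged: [8, 14, 15, 22, 22, 32, 33, 36, 36, 39, 39]

Final merged array: [8, 14, 15, 22, 22, 32, 33, 36, 36, 39, 39]
Total comparisons: 10

The merged array is [8, 14, 15, 22, 22, 32, 33, 36, 36, 39, 39], requiring 10 comparisons. The merge step runs in O(n) time where n is the total number of elements.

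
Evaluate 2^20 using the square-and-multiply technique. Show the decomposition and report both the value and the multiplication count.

Computing 2^20 by squaring (build up from 2^1; each line after the first costs one multiplication):

2^1 = 2
2^2 = (2^1)^2 = 2^2 = 4
2^4 = (2^2)^2 = 4^2 = 16
2^5 = 2 * 2^4 = 2 * 16 = 32
2^10 = (2^5)^2 = 32^2 = 1024
2^20 = (2^10)^2 = 1024^2 = 1048576

Result: 1048576
Multiplications needed: 5 (5 lines after 2^1)

2^20 = 1048576. Using exponentiation by squaring, this requires 5 multiplications. The key idea: if the exponent is even, square the half-power; if odd, multiply by the base once.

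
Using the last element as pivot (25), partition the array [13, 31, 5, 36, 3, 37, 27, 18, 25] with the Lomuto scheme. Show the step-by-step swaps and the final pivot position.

Lomuto partition with pivot = 25:

Initial array: [13, 31, 5, 36, 3, 37, 27, 18, 25]

arr[0]=13 <= 25: swap with position 0, array becomes [13, 31, 5, 36, 3, 37, 27, 18, 25]
arr[1]=31 > 25: no swap
arr[2]=5 <= 25: swap with position 1, array becomes [13, 5, 31, 36, 3, 37, 27, 18, 25]
arr[3]=36 > 25: no swap
arr[4]=3 <= 25: swap with position 2, array becomes [13, 5, 3, 36, 31, 37, 27, 18, 25]
arr[5]=37 > 25: no swap
arr[6]=27 > 25: no swap
arr[7]=18 <= 25: swap with position 3, array becomes [13, 5, 3, 18, 31, 37, 27, 36, 25]

Place pivot at position 4: [13, 5, 3, 18, 25, 37, 27, 36, 31]
Pivot position: 4

After partitioning with pivot 25, the array becomes [13, 5, 3, 18, 25, 37, 27, 36, 31]. The pivot is placed at index 4. All elements to the left of the pivot are <= 25, and all elements to the right are > 25.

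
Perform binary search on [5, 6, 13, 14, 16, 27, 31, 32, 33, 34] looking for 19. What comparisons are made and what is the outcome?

Binary search for 19 in [5, 6, 13, 14, 16, 27, 31, 32, 33, 34]:

lo=0, hi=9, mid=4, arr[mid]=16 -> 16 < 19, search right half
lo=5, hi=9, mid=7, arr[mid]=32 -> 32 > 19, search left half
lo=5, hi=6, mid=5, arr[mid]=27 -> 27 > 19, search left half
lo=5 > hi=4, target 19 not found

Binary search determines that 19 is not in the array after 3 comparisons. The search space was exhausted without finding the target.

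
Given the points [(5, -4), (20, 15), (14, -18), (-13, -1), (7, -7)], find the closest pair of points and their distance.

Computing all pairwise distances among 5 points:

d((5, -4), (20, 15)) = 24.2074
d((5, -4), (14, -18)) = 16.6433
d((5, -4), (-13, -1)) = 18.2483
d((5, -4), (7, -7)) = 3.6056 <-- minimum
d((20, 15), (14, -18)) = 33.541
d((20, 15), (-13, -1)) = 36.6742
d((20, 15), (7, -7)) = 25.5539
d((14, -18), (-13, -1)) = 31.9061
d((14, -18), (7, -7)) = 13.0384
d((-13, -1), (7, -7)) = 20.8806

Closest pair: (5, -4) and (7, -7) with distance 3.6056

The closest pair is (5, -4) and (7, -7) with Euclidean distance 3.6056. For 5 points, brute-force pairwise comparison is shown above. For large n, the divide-and-conquer algorithm (sort by x, recurse on halves, check the dividing strip) achieves O(n log n).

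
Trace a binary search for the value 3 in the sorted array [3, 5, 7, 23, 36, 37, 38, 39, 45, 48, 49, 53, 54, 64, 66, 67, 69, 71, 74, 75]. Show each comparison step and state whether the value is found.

Binary search for 3 in [3, 5, 7, 23, 36, 37, 38, 39, 45, 48, 49, 53, 54, 64, 66, 67, 69, 71, 74, 75]:

lo=0, hi=19, mid=9, arr[mid]=48 -> 48 > 3, search left half
lo=0, hi=8, mid=4, arr[mid]=36 -> 36 > 3, search left half
lo=0, hi=3, mid=1, arr[mid]=5 -> 5 > 3, search left half
lo=0, hi=0, mid=0, arr[mid]=3 -> Found target at index 0!

Binary search finds 3 at index 0 after 4 comparisons. The search repeatedly halves the search space by comparing with the middle element.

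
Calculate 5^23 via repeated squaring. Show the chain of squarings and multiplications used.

Computing 5^23 by squaring (build up from 5^1; each line after the first costs one multiplication):

5^1 = 5
5^2 = (5^1)^2 = 5^2 = 25
5^4 = (5^2)^2 = 25^2 = 625
5^5 = 5 * 5^4 = 5 * 625 = 3125
5^10 = (5^5)^2 = 3125^2 = 9765625
5^11 = 5 * 5^10 = 5 * 9765625 = 48828125
5^22 = (5^11)^2 = 48828125^2 = 2384185791015625
5^23 = 5 * 5^22 = 5 * 2384185791015625 = 11920928955078125

Result: 11920928955078125
Multiplications needed: 7 (7 lines after 5^1)

5^23 = 11920928955078125. Using exponentiation by squaring, this requires 7 multiplications. The key idea: if the exponent is even, square the half-power; if odd, multiply by the base once.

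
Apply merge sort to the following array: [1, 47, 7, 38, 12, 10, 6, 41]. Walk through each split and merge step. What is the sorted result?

Merge sort trace:

Split: [1, 47, 7, 38, 12, 10, 6, 41] -> [1, 47, 7, 38] and [12, 10, 6, 41]
  Split: [1, 47, 7, 38] -> [1, 47] and [7, 38]
    Split: [1, 47] -> [1] and [47]
    Merge: [1] + [47] -> [1, 47]
    Split: [7, 38] -> [7] and [38]
    Merge: [7] + [38] -> [7, 38]
  Merge: [1, 47] + [7, 38] -> [1, 7, 38, 47]
  Split: [12, 10, 6, 41] -> [12, 10] and [6, 41]
    Split: [12, 10] -> [12] and [10]
    Merge: [12] + [10] -> [10, 12]
    Split: [6, 41] -> [6] and [41]
    Merge: [6] + [41] -> [6, 41]
  Merge: [10, 12] + [6, 41] -> [6, 10, 12, 41]
Merge: [1, 7, 38, 47] + [6, 10, 12, 41] -> [1, 6, 7, 10, 12, 38, 41, 47]

Final sorted array: [1, 6, 7, 10, 12, 38, 41, 47]

The merge sort proceeds by recursively splitting the array and merging sorted halves.
After all merges, the sorted array is [1, 6, 7, 10, 12, 38, 41, 47].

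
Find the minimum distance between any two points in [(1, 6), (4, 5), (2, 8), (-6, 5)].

Computing all pairwise distances among 4 points:

d((1, 6), (4, 5)) = 3.1623
d((1, 6), (2, 8)) = 2.2361 <-- minimum
d((1, 6), (-6, 5)) = 7.0711
d((4, 5), (2, 8)) = 3.6056
d((4, 5), (-6, 5)) = 10.0
d((2, 8), (-6, 5)) = 8.544

Closest pair: (1, 6) and (2, 8) with distance 2.2361

The closest pair is (1, 6) and (2, 8) with Euclidean distance 2.2361. For 4 points, brute-force pairwise comparison is shown above. For large n, the divide-and-conquer algorithm (sort by x, recurse on halves, check the dividing strip) achieves O(n log n).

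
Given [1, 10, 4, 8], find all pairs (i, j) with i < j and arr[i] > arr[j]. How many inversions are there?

Finding inversions in [1, 10, 4, 8]:

(1, 2): arr[1]=10 > arr[2]=4
(1, 3): arr[1]=10 > arr[3]=8

Total inversions: 2

The array has 2 inversion(s): (1,2), (1,3). Each pair (i,j) satisfies i < j and arr[i] > arr[j].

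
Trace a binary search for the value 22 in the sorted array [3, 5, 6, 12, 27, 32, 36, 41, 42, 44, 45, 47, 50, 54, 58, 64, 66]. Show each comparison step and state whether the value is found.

Binary search for 22 in [3, 5, 6, 12, 27, 32, 36, 41, 42, 44, 45, 47, 50, 54, 58, 64, 66]:

lo=0, hi=16, mid=8, arr[mid]=42 -> 42 > 22, search left half
lo=0, hi=7, mid=3, arr[mid]=12 -> 12 < 22, search right half
lo=4, hi=7, mid=5, arr[mid]=32 -> 32 > 22, search left half
lo=4, hi=4, mid=4, arr[mid]=27 -> 27 > 22, search left half
lo=4 > hi=3, target 22 not found

Binary search determines that 22 is not in the array after 4 comparisons. The search space was exhausted without finding the target.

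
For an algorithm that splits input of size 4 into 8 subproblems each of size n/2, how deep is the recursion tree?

For divide and conquer with division factor 2:

Problem sizes at each level:
Level 0: 4
Level 1: 2
Level 2: 1

The root is level 0 and the size-1 base case is level 2 (the tree spans levels 0 through 2, i.e. 3 levels counting the root), so the depth is the number of divisions: log_2(4) = 2

The recursion tree depth is log_2(4) = 2. At each level, the problem size is divided by 2, so it takes 2 divisions to reduce to a base case of size 1. The algorithm makes 8 recursive calls at each level.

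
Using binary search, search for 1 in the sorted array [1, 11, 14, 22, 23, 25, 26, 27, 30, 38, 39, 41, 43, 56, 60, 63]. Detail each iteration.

Binary search for 1 in [1, 11, 14, 22, 23, 25, 26, 27, 30, 38, 39, 41, 43, 56, 60, 63]:

lo=0, hi=15, mid=7, arr[mid]=27 -> 27 > 1, search left half
lo=0, hi=6, mid=3, arr[mid]=22 -> 22 > 1, search left half
lo=0, hi=2, mid=1, arr[mid]=11 -> 11 > 1, search left half
lo=0, hi=0, mid=0, arr[mid]=1 -> Found target at index 0!

Binary search finds 1 at index 0 after 4 comparisons. The search repeatedly halves the search space by comparing with the middle element.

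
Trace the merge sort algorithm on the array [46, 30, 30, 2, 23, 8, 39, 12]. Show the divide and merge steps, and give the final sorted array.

Merge sort trace:

Split: [46, 30, 30, 2, 23, 8, 39, 12] -> [46, 30, 30, 2] and [23, 8, 39, 12]
  Split: [46, 30, 30, 2] -> [46, 30] and [30, 2]
    Split: [46, 30] -> [46] and [30]
    Merge: [46] + [30] -> [30, 46]
    Split: [30, 2] -> [30] and [2]
    Merge: [30] + [2] -> [2, 30]
  Merge: [30, 46] + [2, 30] -> [2, 30, 30, 46]
  Split: [23, 8, 39, 12] -> [23, 8] and [39, 12]
    Split: [23, 8] -> [23] and [8]
    Merge: [23] + [8] -> [8, 23]
    Split: [39, 12] -> [39] and [12]
    Merge: [39] + [12] -> [12, 39]
  Merge: [8, 23] + [12, 39] -> [8, 12, 23, 39]
Merge: [2, 30, 30, 46] + [8, 12, 23, 39] -> [2, 8, 12, 23, 30, 30, 39, 46]

Final sorted array: [2, 8, 12, 23, 30, 30, 39, 46]

The merge sort proceeds by recursively splitting the array and merging sorted halves.
After all merges, the sorted array is [2, 8, 12, 23, 30, 30, 39, 46].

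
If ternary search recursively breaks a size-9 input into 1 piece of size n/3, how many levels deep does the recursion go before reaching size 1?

For divide and conquer with division factor 3:

Problem sizes at each level:
Level 0: 9
Level 1: 3
Level 2: 1

The root is level 0 and the size-1 base case is level 2 (the tree spans levels 0 through 2, i.e. 3 levels counting the root), so the depth is the number of divisions: log_3(9) = 2

The recursion tree depth is log_3(9) = 2. At each level, the problem size is divided by 3, so it takes 2 divisions to reduce to a base case of size 1. The algorithm makes 1 recursive call at each level.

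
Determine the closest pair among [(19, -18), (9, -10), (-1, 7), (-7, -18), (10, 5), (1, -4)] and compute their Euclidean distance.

Computing all pairwise distances among 6 points:

d((19, -18), (9, -10)) = 12.8062
d((19, -18), (-1, 7)) = 32.0156
d((19, -18), (-7, -18)) = 26.0
d((19, -18), (10, 5)) = 24.6982
d((19, -18), (1, -4)) = 22.8035
d((9, -10), (-1, 7)) = 19.7231
d((9, -10), (-7, -18)) = 17.8885
d((9, -10), (10, 5)) = 15.0333
d((9, -10), (1, -4)) = 10.0 <-- minimum
d((-1, 7), (-7, -18)) = 25.7099
d((-1, 7), (10, 5)) = 11.1803
d((-1, 7), (1, -4)) = 11.1803
d((-7, -18), (10, 5)) = 28.6007
d((-7, -18), (1, -4)) = 16.1245
d((10, 5), (1, -4)) = 12.7279

Closest pair: (9, -10) and (1, -4) with distance 10.0

The closest pair is (9, -10) and (1, -4) with Euclidean distance 10.0. For 6 points, brute-force pairwise comparison is shown above. For large n, the divide-and-conquer algorithm (sort by x, recurse on halves, check the dividing strip) achieves O(n log n).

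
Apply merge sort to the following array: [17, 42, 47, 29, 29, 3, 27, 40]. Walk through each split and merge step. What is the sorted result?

Merge sort trace:

Split: [17, 42, 47, 29, 29, 3, 27, 40] -> [17, 42, 47, 29] and [29, 3, 27, 40]
  Split: [17, 42, 47, 29] -> [17, 42] and [47, 29]
    Split: [17, 42] -> [17] and [42]
    Merge: [17] + [42] -> [17, 42]
    Split: [47, 29] -> [47] and [29]
    Merge: [47] + [29] -> [29, 47]
  Merge: [17, 42] + [29, 47] -> [17, 29, 42, 47]
  Split: [29, 3, 27, 40] -> [29, 3] and [27, 40]
    Split: [29, 3] -> [29] and [3]
    Merge: [29] + [3] -> [3, 29]
    Split: [27, 40] -> [27] and [40]
    Merge: [27] + [40] -> [27, 40]
  Merge: [3, 29] + [27, 40] -> [3, 27, 29, 40]
Merge: [17, 29, 42, 47] + [3, 27, 29, 40] -> [3, 17, 27, 29, 29, 40, 42, 47]

Final sorted array: [3, 17, 27, 29, 29, 40, 42, 47]

The merge sort proceeds by recursively splitting the array and merging sorted halves.
After all merges, the sorted array is [3, 17, 27, 29, 29, 40, 42, 47].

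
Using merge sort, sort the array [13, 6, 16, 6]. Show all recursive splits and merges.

Merge sort trace:

Split: [13, 6, 16, 6] -> [13, 6] and [16, 6]
  Split: [13, 6] -> [13] and [6]
  Merge: [13] + [6] -> [6, 13]
  Split: [16, 6] -> [16] and [6]
  Merge: [16] + [6] -> [6, 16]
Merge: [6, 13] + [6, 16] -> [6, 6, 13, 16]

Final sorted array: [6, 6, 13, 16]

The merge sort proceeds by recursively splitting the array and merging sorted halves.
After all merges, the sorted array is [6, 6, 13, 16].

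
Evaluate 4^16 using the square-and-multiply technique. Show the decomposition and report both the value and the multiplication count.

Computing 4^16 by squaring (build up from 4^1; each line after the first costs one multiplication):

4^1 = 4
4^2 = (4^1)^2 = 4^2 = 16
4^4 = (4^2)^2 = 16^2 = 256
4^8 = (4^4)^2 = 256^2 = 65536
4^16 = (4^8)^2 = 65536^2 = 4294967296

Result: 4294967296
Multiplications needed: 4 (4 lines after 4^1)

4^16 = 4294967296. Using exponentiation by squaring, this requires 4 multiplications. The key idea: if the exponent is even, square the half-power; if odd, multiply by the base once.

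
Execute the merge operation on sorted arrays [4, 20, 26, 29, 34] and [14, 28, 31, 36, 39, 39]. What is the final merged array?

Merging process:

Compare 4 vs 14: take 4 from left. Merged: [4]
Compare 20 vs 14: take 14 from right. Merged: [4, 14]
Compare 20 vs 28: take 20 from left. Merged: [4, 14, 20]
Compare 26 vs 28: take 26 from left. Merged: [4, 14, 20, 26]
Compare 29 vs 28: take 28 from right. Merged: [4, 14, 20, 26, 28]
Compare 29 vs 31: take 29 from left. Merged: [4, 14, 20, 26, 28, 29]
Compare 34 vs 31: take 31 from right. Merged: [4, 14, 20, 26, 28, 29, 31]
Compare 34 vs 36: take 34 from left. Merged: [4, 14, 20, 26, 28, 29, 31, 34]
Append remaining from right: [36, 39, 39]. Merged: [4, 14, 20, 26, 28, 29, 31, 34, 36, 39, 39]

Final merged array: [4, 14, 20, 26, 28, 29, 31, 34, 36, 39, 39]
Total comparisons: 8

The merged array is [4, 14, 20, 26, 28, 29, 31, 34, 36, 39, 39], requiring 8 comparisons. The merge step runs in O(n) time where n is the total number of elements.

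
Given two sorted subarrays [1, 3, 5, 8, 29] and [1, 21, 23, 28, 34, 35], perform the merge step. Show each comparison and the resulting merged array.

Merging process:

Compare 1 vs 1: take 1 from left. Merged: [1]
Compare 3 vs 1: take 1 from right. Merged: [1, 1]
Compare 3 vs 21: take 3 from left. Merged: [1, 1, 3]
Compare 5 vs 21: take 5 from left. Merged: [1, 1, 3, 5]
Compare 8 vs 21: take 8 from left. Merged: [1, 1, 3, 5, 8]
Compare 29 vs 21: take 21 from right. Merged: [1, 1, 3, 5, 8, 21]
Compare 29 vs 23: take 23 from right. Merged: [1, 1, 3, 5, 8, 21, 23]
Compare 29 vs 28: take 28 from right. Merged: [1, 1, 3, 5, 8, 21, 23, 28]
Compare 29 vs 34: take 29 from left. Merged: [1, 1, 3, 5, 8, 21, 23, 28, 29]
Append remaining from right: [34, 35]. Merged: [1, 1, 3, 5, 8, 21, 23, 28, 29, 34, 35]

Final merged array: [1, 1, 3, 5, 8, 21, 23, 28, 29, 34, 35]
Total comparisons: 9

The merged array is [1, 1, 3, 5, 8, 21, 23, 28, 29, 34, 35], requiring 9 comparisons. The merge step runs in O(n) time where n is the total number of elements.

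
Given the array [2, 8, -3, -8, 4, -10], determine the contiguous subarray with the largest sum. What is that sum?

Using Kadane's algorithm on [2, 8, -3, -8, 4, -10]:

Scanning through the array:
Position 1 (value 8): max_ending_here = 10, max_so_far = 10
Position 2 (value -3): max_ending_here = 7, max_so_far = 10
Position 3 (value -8): max_ending_here = -1, max_so_far = 10
Position 4 (value 4): max_ending_here = 4, max_so_far = 10
Position 5 (value -10): max_ending_here = -6, max_so_far = 10

Maximum subarray: [2, 8]
Maximum sum: 10

The maximum subarray is [2, 8] with sum 10. This subarray runs from index 0 to index 1.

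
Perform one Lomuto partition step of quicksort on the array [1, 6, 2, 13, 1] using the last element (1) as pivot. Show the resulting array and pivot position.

Lomuto partition with pivot = 1:

Initial array: [1, 6, 2, 13, 1]

arr[0]=1 <= 1: swap with position 0, array becomes [1, 6, 2, 13, 1]
arr[1]=6 > 1: no swap
arr[2]=2 > 1: no swap
arr[3]=13 > 1: no swap

Place pivot at position 1: [1, 1, 2, 13, 6]
Pivot position: 1

After partitioning with pivot 1, the array becomes [1, 1, 2, 13, 6]. The pivot is placed at index 1. All elements to the left of the pivot are <= 1, and all elements to the right are > 1.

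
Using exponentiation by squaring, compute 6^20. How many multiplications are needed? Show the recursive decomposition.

Computing 6^20 by squaring (build up from 6^1; each line after the first costs one multiplication):

6^1 = 6
6^2 = (6^1)^2 = 6^2 = 36
6^4 = (6^2)^2 = 36^2 = 1296
6^5 = 6 * 6^4 = 6 * 1296 = 7776
6^10 = (6^5)^2 = 7776^2 = 60466176
6^20 = (6^10)^2 = 60466176^2 = 3656158440062976

Result: 3656158440062976
Multiplications needed: 5 (5 lines after 6^1)

6^20 = 3656158440062976. Using exponentiation by squaring, this requires 5 multiplications. The key idea: if the exponent is even, square the half-power; if odd, multiply by the base once.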